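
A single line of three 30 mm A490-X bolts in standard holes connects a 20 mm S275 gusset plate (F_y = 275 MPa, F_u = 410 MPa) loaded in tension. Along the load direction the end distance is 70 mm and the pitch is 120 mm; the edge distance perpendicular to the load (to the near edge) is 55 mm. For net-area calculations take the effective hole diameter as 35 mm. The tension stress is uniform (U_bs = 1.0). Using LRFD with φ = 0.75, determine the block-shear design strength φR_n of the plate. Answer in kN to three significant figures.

998 kN

Shear plane L_v = 70 + 2·120 = 310 mm; A_gv = 310 × 20 = 6200 mm².
A_nv = (310 − 2.5·35) × 20 = 4450 mm².
A_nt = (55 − 0.5·35) × 20 = 750 mm².
0.6 F_u A_nv = 1095 kN; 0.6 F_y A_gv = 1023 kN → shear yielding governs the shear term.
R_n = 1023 + 1.0 × 410 × 750 / 1000 = 1330 kN.
Design strength φR_n = 0.75 × 1330 = 998 kN.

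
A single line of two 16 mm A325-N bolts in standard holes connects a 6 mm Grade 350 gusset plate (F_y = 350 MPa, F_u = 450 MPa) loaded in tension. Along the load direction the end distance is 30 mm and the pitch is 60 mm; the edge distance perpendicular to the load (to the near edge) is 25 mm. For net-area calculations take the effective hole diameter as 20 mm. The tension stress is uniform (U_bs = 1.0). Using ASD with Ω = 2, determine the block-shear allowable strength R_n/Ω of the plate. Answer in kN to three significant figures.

Shear plane L_v = 30 + 1·60 = 90 mm; A_gv = 90 × 6 = 540 mm².
A_nv = (90 − 1.5·20) × 6 = 360 mm².
A_nt = (25 − 0.5·20) × 6 = 90 mm².
0.6 F_u A_nv = 97.2 kN; 0.6 F_y A_gv = 113.4 kN → shear rupture governs the shear term.
R_n = 97.2 + 1.0 × 450 × 90 / 1000 = 137.7 kN.
Allowable strength R_n/Ω = 137.7 / 2 = 68.8 kN.

68.8 kN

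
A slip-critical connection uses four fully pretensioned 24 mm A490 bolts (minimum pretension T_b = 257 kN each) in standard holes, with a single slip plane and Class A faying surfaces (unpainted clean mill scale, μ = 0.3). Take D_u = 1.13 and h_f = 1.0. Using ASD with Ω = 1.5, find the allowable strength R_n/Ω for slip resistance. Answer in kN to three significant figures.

232 kN

R_n = μ · D_u · h_f · T_b · n_s · n_b = 0.3 × 1.13 × 1.0 × 257 × 1 × 4 = 348.5 kN.
Allowable strength R_n/Ω = 348.5 / 1.5 = 232 kN.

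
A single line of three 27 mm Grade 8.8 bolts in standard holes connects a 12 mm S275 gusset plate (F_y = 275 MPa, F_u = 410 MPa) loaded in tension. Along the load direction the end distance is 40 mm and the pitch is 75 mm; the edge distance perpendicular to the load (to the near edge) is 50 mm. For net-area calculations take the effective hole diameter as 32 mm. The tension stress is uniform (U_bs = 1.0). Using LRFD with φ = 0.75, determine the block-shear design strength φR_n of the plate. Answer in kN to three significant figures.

Shear plane L_v = 40 + 2·75 = 190 mm; A_gv = 190 × 12 = 2280 mm².
A_nv = (190 − 2.5·32) × 12 = 1320 mm².
A_nt = (50 − 0.5·32) × 12 = 408 mm².
0.6 F_u A_nv = 324.7 kN; 0.6 F_y A_gv = 376.2 kN → shear rupture governs the shear term.
R_n = 324.7 + 1.0 × 410 × 408 / 1000 = 492 kN.
Design strength φR_n = 0.75 × 492 = 369 kN.

369 kN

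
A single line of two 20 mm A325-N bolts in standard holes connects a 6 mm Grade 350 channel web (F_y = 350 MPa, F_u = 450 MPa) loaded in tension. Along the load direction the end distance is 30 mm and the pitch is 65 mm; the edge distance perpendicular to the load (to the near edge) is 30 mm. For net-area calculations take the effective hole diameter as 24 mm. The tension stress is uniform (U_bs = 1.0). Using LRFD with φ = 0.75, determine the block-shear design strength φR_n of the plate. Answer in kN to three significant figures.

Shear plane L_v = 30 + 1·65 = 95 mm; A_gv = 95 × 6 = 570 mm².
A_nv = (95 − 1.5·24) × 6 = 354 mm².
A_nt = (30 − 0.5·24) × 6 = 108 mm².
0.6 F_u A_nv = 95.58 kN; 0.6 F_y A_gv = 119.7 kN → shear rupture governs the shear term.
R_n = 95.58 + 1.0 × 450 × 108 / 1000 = 144.2 kN.
Design strength φR_n = 0.75 × 144.2 = 108 kN.

108 kN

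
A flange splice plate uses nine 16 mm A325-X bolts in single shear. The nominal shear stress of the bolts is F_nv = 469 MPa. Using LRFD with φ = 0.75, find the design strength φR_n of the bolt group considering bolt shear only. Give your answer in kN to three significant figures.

A_b = π × 16² / 4 = 201.1 mm².
R_n = F_nv · A_b · n · n_s = 469 × 201.1 × 9 × 1 / 1000 = 848.7 kN.
Design strength φR_n = 0.75 × 848.7 = 637 kN.

637 kN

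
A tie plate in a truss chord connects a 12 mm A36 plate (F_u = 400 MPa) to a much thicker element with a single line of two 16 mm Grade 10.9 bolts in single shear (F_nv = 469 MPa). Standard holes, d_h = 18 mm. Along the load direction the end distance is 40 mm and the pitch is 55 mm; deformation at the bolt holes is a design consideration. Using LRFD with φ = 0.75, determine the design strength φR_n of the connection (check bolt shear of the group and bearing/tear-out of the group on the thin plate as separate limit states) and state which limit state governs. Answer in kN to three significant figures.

141 kN (bolt shear governs)

Bolt shear: A_b = π·16²/4 = 201.1 mm²; R_n = 469 × 201.1 × 2 × 1 / 1000 = 188.6 kN → 0.75 × 188.6 = 141 kN.
Bearing (1.2 l_c t F_u ≤ 2.4 d t F_u): upper limit = 2.4·16·12·400 / 1000 = 184.3 kN.
  Edge l_c = 40 − 18/2 = 31 → r_n = 178.6 kN; interior l_c = 55 − 18 = 37 → r_n = 184.3 kN.
  R_n,bearing = 1·178.6 + 1·184.3 = 362.9 kN → 0.75 × 362.9 = 272 kN.
Bolt shear governs: 141 kN.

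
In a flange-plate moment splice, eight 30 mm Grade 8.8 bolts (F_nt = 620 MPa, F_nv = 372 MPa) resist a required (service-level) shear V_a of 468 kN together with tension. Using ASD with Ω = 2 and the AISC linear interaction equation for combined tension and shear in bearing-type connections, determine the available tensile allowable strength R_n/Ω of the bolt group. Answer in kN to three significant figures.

1500 kN

A_b = π·30²/4 = 706.9 mm²; f_rv = 468 × 1000 / (8 × 706.9) = 82.76 MPa.
F'_nt = 1.3 F_nt − (Ω F_nt / F_nv) f_rv = 1.3·620 − (2·620/372)·82.76 = 530.1 MPa, capped at F_nt → F'_nt = 530.1 MPa.
R_n = F'_nt · A_b · n = 530.1 × 706.9 × 8 / 1000 = 2998 kN.
Allowable strength R_n/Ω = 2998 / 2 = 1500 kN.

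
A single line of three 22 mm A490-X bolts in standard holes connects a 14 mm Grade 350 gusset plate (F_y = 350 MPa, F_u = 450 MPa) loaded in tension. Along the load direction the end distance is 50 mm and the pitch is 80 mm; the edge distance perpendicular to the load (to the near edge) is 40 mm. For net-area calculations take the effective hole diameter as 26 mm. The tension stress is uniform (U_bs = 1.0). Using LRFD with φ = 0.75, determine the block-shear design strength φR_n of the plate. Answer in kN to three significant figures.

Shear plane L_v = 50 + 2·80 = 210 mm; A_gv = 210 × 14 = 2940 mm².
A_nv = (210 − 2.5·26) × 14 = 2030 mm².
A_nt = (40 − 0.5·26) × 14 = 378 mm².
0.6 F_u A_nv = 548.1 kN; 0.6 F_y A_gv = 617.4 kN → shear rupture governs the shear term.
R_n = 548.1 + 1.0 × 450 × 378 / 1000 = 718.2 kN.
Design strength φR_n = 0.75 × 718.2 = 539 kN.

539 kN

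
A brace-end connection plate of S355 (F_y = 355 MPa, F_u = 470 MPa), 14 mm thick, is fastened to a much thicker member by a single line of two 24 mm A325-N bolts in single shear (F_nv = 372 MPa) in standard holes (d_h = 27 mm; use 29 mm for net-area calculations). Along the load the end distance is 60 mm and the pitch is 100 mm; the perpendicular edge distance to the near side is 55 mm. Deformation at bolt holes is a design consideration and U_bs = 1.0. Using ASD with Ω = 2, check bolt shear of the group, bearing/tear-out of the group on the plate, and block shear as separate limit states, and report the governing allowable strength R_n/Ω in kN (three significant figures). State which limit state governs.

168 kN (bolt shear governs)

Bolt shear: A_b = π·24²/4 = 452.4 mm²; R_n = 372 × 452.4 × 2 × 1 / 1000 = 336.6 kN → 336.6 / 2 = 168 kN.
Bearing: edge l_c = 46.5, r_n = 367.2 kN; interior l_c = 73, r_n = 379 kN; R_n = 367.2 + 1·379 = 746.2 kN → 373 kN.
Block shear: A_gv = 2240, A_nv = 1631, A_nt = 567 mm²; R_n = min(0.6F_uA_nv, 0.6F_yA_gv) + U_bs·F_u·A_nt = 726.4 kN → 363 kN.
Bolt shear governs: 168 kN.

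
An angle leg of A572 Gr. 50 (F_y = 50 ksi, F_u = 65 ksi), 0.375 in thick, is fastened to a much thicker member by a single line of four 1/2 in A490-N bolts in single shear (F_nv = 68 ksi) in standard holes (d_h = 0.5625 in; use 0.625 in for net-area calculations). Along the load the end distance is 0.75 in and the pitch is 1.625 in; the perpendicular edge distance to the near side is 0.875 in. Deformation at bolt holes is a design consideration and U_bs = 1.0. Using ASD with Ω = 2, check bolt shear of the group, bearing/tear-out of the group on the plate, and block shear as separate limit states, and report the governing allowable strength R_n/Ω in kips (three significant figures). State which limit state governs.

Bolt shear: A_b = π·0.5²/4 = 0.1963 in²; R_n = 68 × 0.1963 × 4 × 1 = 53.41 kips → 53.41 / 2 = 26.7 kips.
Bearing: edge l_c = 0.4688, r_n = 13.71 kips; interior l_c = 1.062, r_n = 29.25 kips; R_n = 13.71 + 3·29.25 = 101.5 kips → 50.7 kips.
Block shear: A_gv = 2.109, A_nv = 1.289, A_nt = 0.2109 in²; R_n = min(0.6F_uA_nv, 0.6F_yA_gv) + U_bs·F_u·A_nt = 63.98 kips → 32 kips.
Bolt shear governs: 26.7 kips.

26.7 kips (bolt shear governs)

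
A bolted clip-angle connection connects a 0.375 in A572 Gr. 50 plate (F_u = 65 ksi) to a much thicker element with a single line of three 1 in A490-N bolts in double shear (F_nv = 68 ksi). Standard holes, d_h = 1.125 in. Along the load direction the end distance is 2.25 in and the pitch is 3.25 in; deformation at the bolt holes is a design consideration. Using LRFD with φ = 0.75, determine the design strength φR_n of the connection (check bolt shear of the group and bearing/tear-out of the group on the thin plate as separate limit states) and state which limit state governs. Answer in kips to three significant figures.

125 kips (bearing governs)

Bolt shear: A_b = π·1²/4 = 0.7854 in²; R_n = 68 × 0.7854 × 3 × 2 = 320.4 kips → 0.75 × 320.4 = 240 kips.
Bearing (1.2 l_c t F_u ≤ 2.4 d t F_u): upper limit = 2.4·1·0.375·65 = 58.5 kips.
  Edge l_c = 2.25 − 1.125/2 = 1.688 → r_n = 49.36 kips; interior l_c = 3.25 − 1.125 = 2.125 → r_n = 58.5 kips.
  R_n,bearing = 1·49.36 + 2·58.5 = 166.4 kips → 0.75 × 166.4 = 125 kips.
Bearing governs: 125 kips.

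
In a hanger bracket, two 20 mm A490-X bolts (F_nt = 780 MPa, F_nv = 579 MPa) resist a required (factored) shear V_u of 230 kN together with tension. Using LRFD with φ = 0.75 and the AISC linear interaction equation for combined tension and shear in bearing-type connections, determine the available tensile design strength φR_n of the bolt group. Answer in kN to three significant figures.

A_b = π·20²/4 = 314.2 mm²; f_rv = 230 × 1000 / (2 × 314.2) = 366.1 MPa.
F'_nt = 1.3 F_nt − (F_nt / φF_nv) f_rv = 1.3·780 − (780/(0.75·579))·366.1 = 356.5 MPa, capped at F_nt → F'_nt = 356.5 MPa.
R_n = F'_nt · A_b · n = 356.5 × 314.2 × 2 / 1000 = 224 kN.
Design strength φR_n = 0.75 × 224 = 168 kN.

168 kN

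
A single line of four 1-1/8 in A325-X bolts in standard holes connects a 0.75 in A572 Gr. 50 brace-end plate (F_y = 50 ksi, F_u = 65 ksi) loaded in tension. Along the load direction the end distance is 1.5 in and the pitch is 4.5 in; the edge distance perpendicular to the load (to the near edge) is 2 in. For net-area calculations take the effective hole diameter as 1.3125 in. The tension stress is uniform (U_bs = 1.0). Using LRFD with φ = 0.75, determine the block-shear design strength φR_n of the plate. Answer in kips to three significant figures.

Shear plane L_v = 1.5 + 3·4.5 = 15 in; A_gv = 15 × 0.75 = 11.25 in².
A_nv = (15 − 3.5·1.3125) × 0.75 = 7.805 in².
A_nt = (2 − 0.5·1.3125) × 0.75 = 1.008 in².
0.6 F_u A_nv = 304.4 kips; 0.6 F_y A_gv = 337.5 kips → shear rupture governs the shear term.
R_n = 304.4 + 1.0 × 65 × 1.008 = 369.9 kips.
Design strength φR_n = 0.75 × 369.9 = 277 kips.

277 kips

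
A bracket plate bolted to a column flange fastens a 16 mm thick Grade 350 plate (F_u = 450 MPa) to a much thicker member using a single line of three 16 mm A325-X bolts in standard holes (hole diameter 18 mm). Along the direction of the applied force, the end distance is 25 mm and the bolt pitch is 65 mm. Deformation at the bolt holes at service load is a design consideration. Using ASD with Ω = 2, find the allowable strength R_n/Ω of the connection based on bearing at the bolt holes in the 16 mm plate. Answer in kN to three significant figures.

Per bolt r_n = 1.2 l_c t F_u ≤ 2.4 d t F_u; upper limit = 2.4 × 16 × 16 × 450 / 1000 = 276.5 kN.
Edge bolt: l_c = 25 − 18/2 = 16 mm → 1.2 × 16 × 16 × 450 / 1000 = 138.2 → r_n = 138.2 kN.
Interior bolts: l_c = 65 − 18 = 47 mm → 1.2 × 47 × 16 × 450 / 1000 = 406.1 → r_n = 276.5 kN.
R_n = 1 × 138.2 + 2 × 276.5 = 691.2 kN.
Allowable strength R_n/Ω = 691.2 / 2 = 346 kN.

346 kN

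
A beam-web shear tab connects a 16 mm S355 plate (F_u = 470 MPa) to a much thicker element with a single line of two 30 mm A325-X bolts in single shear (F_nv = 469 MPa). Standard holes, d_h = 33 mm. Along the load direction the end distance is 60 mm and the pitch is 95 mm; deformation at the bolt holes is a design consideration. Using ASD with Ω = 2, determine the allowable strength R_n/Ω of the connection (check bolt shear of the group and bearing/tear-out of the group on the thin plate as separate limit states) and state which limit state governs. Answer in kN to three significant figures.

332 kN (bolt shear governs)

Bolt shear: A_b = π·30²/4 = 706.9 mm²; R_n = 469 × 706.9 × 2 × 1 / 1000 = 663 kN → 663 / 2 = 332 kN.
Bearing (1.2 l_c t F_u ≤ 2.4 d t F_u): upper limit = 2.4·30·16·470 / 1000 = 541.4 kN.
  Edge l_c = 60 − 33/2 = 43.5 → r_n = 392.5 kN; interior l_c = 95 − 33 = 62 → r_n = 541.4 kN.
  R_n,bearing = 1·392.5 + 1·541.4 = 934 kN → 934 / 2 = 467 kN.
Bolt shear governs: 332 kN.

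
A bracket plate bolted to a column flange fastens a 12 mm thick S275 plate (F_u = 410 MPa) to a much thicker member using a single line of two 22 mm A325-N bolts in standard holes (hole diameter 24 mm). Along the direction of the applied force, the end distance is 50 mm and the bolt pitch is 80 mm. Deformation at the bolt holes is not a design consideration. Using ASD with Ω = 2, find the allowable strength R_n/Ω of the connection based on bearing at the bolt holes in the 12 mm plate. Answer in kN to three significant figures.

Per bolt r_n = 1.5 l_c t F_u ≤ 3.0 d t F_u; upper limit = 3.0 × 22 × 12 × 410 / 1000 = 324.7 kN.
Edge bolt: l_c = 50 − 24/2 = 38 mm → 1.5 × 38 × 12 × 410 / 1000 = 280.4 → r_n = 280.4 kN.
Interior bolts: l_c = 80 − 24 = 56 mm → 1.5 × 56 × 12 × 410 / 1000 = 413.3 → r_n = 324.7 kN.
R_n = 1 × 280.4 + 1 × 324.7 = 605.2 kN.
Allowable strength R_n/Ω = 605.2 / 2 = 303 kN.

303 kN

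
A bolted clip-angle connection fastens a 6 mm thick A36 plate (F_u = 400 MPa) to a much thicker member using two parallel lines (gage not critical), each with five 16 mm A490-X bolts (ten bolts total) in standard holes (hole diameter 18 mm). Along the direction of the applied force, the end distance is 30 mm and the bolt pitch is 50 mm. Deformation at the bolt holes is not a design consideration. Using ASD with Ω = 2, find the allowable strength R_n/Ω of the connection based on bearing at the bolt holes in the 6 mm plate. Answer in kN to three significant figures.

Per bolt r_n = 1.5 l_c t F_u ≤ 3.0 d t F_u; upper limit = 3.0 × 16 × 6 × 400 / 1000 = 115.2 kN.
Edge bolt: l_c = 30 − 18/2 = 21 mm → 1.5 × 21 × 6 × 400 / 1000 = 75.6 → r_n = 75.6 kN.
Interior bolts: l_c = 50 − 18 = 32 mm → 1.5 × 32 × 6 × 400 / 1000 = 115.2 → r_n = 115.2 kN.
R_n = 2 × 75.6 + 8 × 115.2 = 1073 kN.
Allowable strength R_n/Ω = 1073 / 2 = 536 kN.

536 kN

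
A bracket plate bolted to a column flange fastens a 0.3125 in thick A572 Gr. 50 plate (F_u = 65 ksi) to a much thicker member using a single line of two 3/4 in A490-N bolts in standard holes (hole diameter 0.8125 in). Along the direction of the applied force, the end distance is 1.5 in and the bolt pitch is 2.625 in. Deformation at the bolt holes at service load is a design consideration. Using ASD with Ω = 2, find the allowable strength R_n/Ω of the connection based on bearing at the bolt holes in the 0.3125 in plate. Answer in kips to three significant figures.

Per bolt r_n = 1.2 l_c t F_u ≤ 2.4 d t F_u; upper limit = 2.4 × 0.75 × 0.3125 × 65 = 36.56 kips.
Edge bolt: l_c = 1.5 − 0.8125/2 = 1.094 in → 1.2 × 1.094 × 0.3125 × 65 = 26.66 → r_n = 26.66 kips.
Interior bolts: l_c = 2.625 − 0.8125 = 1.812 in → 1.2 × 1.812 × 0.3125 × 65 = 44.18 → r_n = 36.56 kips.
R_n = 1 × 26.66 + 1 × 36.56 = 63.22 kips.
Allowable strength R_n/Ω = 63.22 / 2 = 31.6 kips.

31.6 kips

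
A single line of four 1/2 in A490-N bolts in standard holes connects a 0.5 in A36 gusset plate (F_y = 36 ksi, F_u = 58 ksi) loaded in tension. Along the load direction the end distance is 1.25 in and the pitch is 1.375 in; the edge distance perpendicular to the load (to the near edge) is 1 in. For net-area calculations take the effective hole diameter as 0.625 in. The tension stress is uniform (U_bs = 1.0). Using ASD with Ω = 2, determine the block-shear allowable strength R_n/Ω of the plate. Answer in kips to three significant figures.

Shear plane L_v = 1.25 + 3·1.375 = 5.375 in; A_gv = 5.375 × 0.5 = 2.688 in².
A_nv = (5.375 − 3.5·0.625) × 0.5 = 1.594 in².
A_nt = (1 − 0.5·0.625) × 0.5 = 0.3438 in².
0.6 F_u A_nv = 55.46 kips; 0.6 F_y A_gv = 58.05 kips → shear rupture governs the shear term.
R_n = 55.46 + 1.0 × 58 × 0.3438 = 75.4 kips.
Allowable strength R_n/Ω = 75.4 / 2 = 37.7 kips.

37.7 kips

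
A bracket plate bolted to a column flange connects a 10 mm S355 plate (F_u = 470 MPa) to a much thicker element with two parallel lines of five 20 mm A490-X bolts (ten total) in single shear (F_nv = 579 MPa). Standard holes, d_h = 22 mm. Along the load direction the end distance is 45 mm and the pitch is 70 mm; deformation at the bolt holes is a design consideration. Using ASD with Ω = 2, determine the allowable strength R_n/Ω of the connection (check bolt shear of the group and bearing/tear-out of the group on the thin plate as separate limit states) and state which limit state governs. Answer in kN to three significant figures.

Bolt shear: A_b = π·20²/4 = 314.2 mm²; R_n = 579 × 314.2 × 10 × 1 / 1000 = 1819 kN → 1819 / 2 = 909 kN.
Bearing (1.2 l_c t F_u ≤ 2.4 d t F_u): upper limit = 2.4·20·10·470 / 1000 = 225.6 kN.
  Edge l_c = 45 − 22/2 = 34 → r_n = 191.8 kN; interior l_c = 70 − 22 = 48 → r_n = 225.6 kN.
  R_n,bearing = 2·191.8 + 8·225.6 = 2188 kN → 2188 / 2 = 1090 kN.
Bolt shear governs: 909 kN.

909 kN (bolt shear governs)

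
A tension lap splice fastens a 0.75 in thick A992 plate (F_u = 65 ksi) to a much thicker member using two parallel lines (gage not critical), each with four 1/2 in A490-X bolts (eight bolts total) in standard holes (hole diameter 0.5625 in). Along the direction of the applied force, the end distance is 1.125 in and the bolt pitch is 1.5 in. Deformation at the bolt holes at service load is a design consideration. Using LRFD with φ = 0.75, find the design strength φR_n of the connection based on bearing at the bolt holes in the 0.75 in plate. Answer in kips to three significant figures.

321 kips

Per bolt r_n = 1.2 l_c t F_u ≤ 2.4 d t F_u; upper limit = 2.4 × 0.5 × 0.75 × 65 = 58.5 kips.
Edge bolt: l_c = 1.125 − 0.5625/2 = 0.8438 in → 1.2 × 0.8438 × 0.75 × 65 = 49.36 → r_n = 49.36 kips.
Interior bolts: l_c = 1.5 − 0.5625 = 0.9375 in → 1.2 × 0.9375 × 0.75 × 65 = 54.84 → r_n = 54.84 kips.
R_n = 2 × 49.36 + 6 × 54.84 = 427.8 kips.
Design strength φR_n = 0.75 × 427.8 = 321 kips.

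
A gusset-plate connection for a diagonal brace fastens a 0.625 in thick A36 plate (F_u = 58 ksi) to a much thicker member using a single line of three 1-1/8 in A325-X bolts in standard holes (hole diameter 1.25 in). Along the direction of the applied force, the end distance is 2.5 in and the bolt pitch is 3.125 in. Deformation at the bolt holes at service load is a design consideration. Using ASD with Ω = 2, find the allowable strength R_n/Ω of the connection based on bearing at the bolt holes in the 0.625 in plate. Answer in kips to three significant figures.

Per bolt r_n = 1.2 l_c t F_u ≤ 2.4 d t F_u; upper limit = 2.4 × 1.125 × 0.625 × 58 = 97.87 kips.
Edge bolt: l_c = 2.5 − 1.25/2 = 1.875 in → 1.2 × 1.875 × 0.625 × 58 = 81.56 → r_n = 81.56 kips.
Interior bolts: l_c = 3.125 − 1.25 = 1.875 in → 1.2 × 1.875 × 0.625 × 58 = 81.56 → r_n = 81.56 kips.
R_n = 1 × 81.56 + 2 × 81.56 = 244.7 kips.
Allowable strength R_n/Ω = 244.7 / 2 = 122 kips.

122 kips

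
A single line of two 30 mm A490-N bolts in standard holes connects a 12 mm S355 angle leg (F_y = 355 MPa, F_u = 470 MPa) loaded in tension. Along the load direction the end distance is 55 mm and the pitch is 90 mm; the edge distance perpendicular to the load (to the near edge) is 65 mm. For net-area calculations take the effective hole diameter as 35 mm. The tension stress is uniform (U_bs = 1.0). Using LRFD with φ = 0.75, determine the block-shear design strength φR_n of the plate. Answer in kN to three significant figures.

436 kN

Shear plane L_v = 55 + 1·90 = 145 mm; A_gv = 145 × 12 = 1740 mm².
A_nv = (145 − 1.5·35) × 12 = 1110 mm².
A_nt = (65 − 0.5·35) × 12 = 570 mm².
0.6 F_u A_nv = 313 kN; 0.6 F_y A_gv = 370.6 kN → shear rupture governs the shear term.
R_n = 313 + 1.0 × 470 × 570 / 1000 = 580.9 kN.
Design strength φR_n = 0.75 × 580.9 = 436 kN.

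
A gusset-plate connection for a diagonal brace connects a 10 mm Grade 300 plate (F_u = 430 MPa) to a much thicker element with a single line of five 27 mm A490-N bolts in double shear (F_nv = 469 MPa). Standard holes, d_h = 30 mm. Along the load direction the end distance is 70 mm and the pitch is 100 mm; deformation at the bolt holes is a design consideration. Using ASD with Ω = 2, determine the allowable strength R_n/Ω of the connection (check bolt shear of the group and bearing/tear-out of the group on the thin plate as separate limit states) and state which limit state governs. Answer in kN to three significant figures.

Bolt shear: A_b = π·27²/4 = 572.6 mm²; R_n = 469 × 572.6 × 5 × 2 / 1000 = 2685 kN → 2685 / 2 = 1340 kN.
Bearing (1.2 l_c t F_u ≤ 2.4 d t F_u): upper limit = 2.4·27·10·430 / 1000 = 278.6 kN.
  Edge l_c = 70 − 30/2 = 55 → r_n = 278.6 kN; interior l_c = 100 − 30 = 70 → r_n = 278.6 kN.
  R_n,bearing = 1·278.6 + 4·278.6 = 1393 kN → 1393 / 2 = 697 kN.
Bearing governs: 697 kN.

697 kN (bearing governs)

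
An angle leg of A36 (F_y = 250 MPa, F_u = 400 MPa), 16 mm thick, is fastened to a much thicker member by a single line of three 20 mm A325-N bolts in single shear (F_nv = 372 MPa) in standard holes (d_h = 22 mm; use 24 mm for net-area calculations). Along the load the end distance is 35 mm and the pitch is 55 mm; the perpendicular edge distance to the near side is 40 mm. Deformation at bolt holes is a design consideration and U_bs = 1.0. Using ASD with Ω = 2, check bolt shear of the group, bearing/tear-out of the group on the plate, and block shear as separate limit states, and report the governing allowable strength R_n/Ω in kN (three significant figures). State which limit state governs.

175 kN (bolt shear governs)

Bolt shear: A_b = π·20²/4 = 314.2 mm²; R_n = 372 × 314.2 × 3 × 1 / 1000 = 350.6 kN → 350.6 / 2 = 175 kN.
Bearing: edge l_c = 24, r_n = 184.3 kN; interior l_c = 33, r_n = 253.4 kN; R_n = 184.3 + 2·253.4 = 691.2 kN → 346 kN.
Block shear: A_gv = 2320, A_nv = 1360, A_nt = 448 mm²; R_n = min(0.6F_uA_nv, 0.6F_yA_gv) + U_bs·F_u·A_nt = 505.6 kN → 253 kN.
Bolt shear governs: 175 kN.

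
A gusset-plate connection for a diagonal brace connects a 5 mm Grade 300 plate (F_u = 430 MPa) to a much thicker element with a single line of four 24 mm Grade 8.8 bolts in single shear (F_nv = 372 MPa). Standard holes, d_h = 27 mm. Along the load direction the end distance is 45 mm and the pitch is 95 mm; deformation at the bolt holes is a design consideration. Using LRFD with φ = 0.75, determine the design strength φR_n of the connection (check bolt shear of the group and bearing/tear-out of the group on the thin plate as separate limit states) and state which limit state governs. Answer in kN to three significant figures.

Bolt shear: A_b = π·24²/4 = 452.4 mm²; R_n = 372 × 452.4 × 4 × 1 / 1000 = 673.2 kN → 0.75 × 673.2 = 505 kN.
Bearing (1.2 l_c t F_u ≤ 2.4 d t F_u): upper limit = 2.4·24·5·430 / 1000 = 123.8 kN.
  Edge l_c = 45 − 27/2 = 31.5 → r_n = 81.27 kN; interior l_c = 95 − 27 = 68 → r_n = 123.8 kN.
  R_n,bearing = 1·81.27 + 3·123.8 = 452.8 kN → 0.75 × 452.8 = 340 kN.
Bearing governs: 340 kN.

340 kN (bearing governs)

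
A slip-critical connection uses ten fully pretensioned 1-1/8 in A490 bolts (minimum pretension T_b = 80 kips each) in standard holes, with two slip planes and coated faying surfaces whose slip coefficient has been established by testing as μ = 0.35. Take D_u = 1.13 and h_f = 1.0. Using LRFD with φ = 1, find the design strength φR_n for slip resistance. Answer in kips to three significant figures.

R_n = μ · D_u · h_f · T_b · n_s · n_b = 0.35 × 1.13 × 1.0 × 80 × 2 × 10 = 632.8 kips.
Design strength φR_n = 1 × 632.8 = 633 kips.

633 kips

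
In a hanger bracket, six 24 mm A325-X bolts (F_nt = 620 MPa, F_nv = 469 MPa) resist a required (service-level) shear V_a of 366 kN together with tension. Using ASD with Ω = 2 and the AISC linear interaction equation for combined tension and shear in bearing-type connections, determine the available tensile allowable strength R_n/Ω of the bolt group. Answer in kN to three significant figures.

610 kN

A_b = π·24²/4 = 452.4 mm²; f_rv = 366 × 1000 / (6 × 452.4) = 134.8 MPa.
F'_nt = 1.3 F_nt − (Ω F_nt / F_nv) f_rv = 1.3·620 − (2·620/469)·134.8 = 449.5 MPa, capped at F_nt → F'_nt = 449.5 MPa.
R_n = F'_nt · A_b · n = 449.5 × 452.4 × 6 / 1000 = 1220 kN.
Allowable strength R_n/Ω = 1220 / 2 = 610 kN.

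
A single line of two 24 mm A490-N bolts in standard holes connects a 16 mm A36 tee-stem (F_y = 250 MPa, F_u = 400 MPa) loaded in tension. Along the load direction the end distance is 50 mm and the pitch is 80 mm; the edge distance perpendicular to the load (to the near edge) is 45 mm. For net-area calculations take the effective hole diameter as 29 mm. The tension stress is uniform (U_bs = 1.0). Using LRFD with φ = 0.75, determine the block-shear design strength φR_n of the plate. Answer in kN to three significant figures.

380 kN

Shear plane L_v = 50 + 1·80 = 130 mm; A_gv = 130 × 16 = 2080 mm².
A_nv = (130 − 1.5·29) × 16 = 1384 mm².
A_nt = (45 − 0.5·29) × 16 = 488 mm².
0.6 F_u A_nv = 332.2 kN; 0.6 F_y A_gv = 312 kN → shear yielding governs the shear term.
R_n = 312 + 1.0 × 400 × 488 / 1000 = 507.2 kN.
Design strength φR_n = 0.75 × 507.2 = 380 kN.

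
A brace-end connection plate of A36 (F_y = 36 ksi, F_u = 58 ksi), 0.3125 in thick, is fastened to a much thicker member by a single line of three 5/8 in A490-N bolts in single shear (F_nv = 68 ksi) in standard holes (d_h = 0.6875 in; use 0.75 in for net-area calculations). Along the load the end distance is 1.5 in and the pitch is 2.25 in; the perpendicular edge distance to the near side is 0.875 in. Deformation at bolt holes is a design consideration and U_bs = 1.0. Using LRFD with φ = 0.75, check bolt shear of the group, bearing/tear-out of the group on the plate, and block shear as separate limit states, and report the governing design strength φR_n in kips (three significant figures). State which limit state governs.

Bolt shear: A_b = π·0.625²/4 = 0.3068 in²; R_n = 68 × 0.3068 × 3 × 1 = 62.59 kips → 0.75 × 62.59 = 46.9 kips.
Bearing: edge l_c = 1.156, r_n = 25.15 kips; interior l_c = 1.562, r_n = 27.19 kips; R_n = 25.15 + 2·27.19 = 79.52 kips → 59.6 kips.
Block shear: A_gv = 1.875, A_nv = 1.289, A_nt = 0.1562 in²; R_n = min(0.6F_uA_nv, 0.6F_yA_gv) + U_bs·F_u·A_nt = 49.56 kips → 37.2 kips.
Block shear governs: 37.2 kips.

37.2 kips (block shear governs)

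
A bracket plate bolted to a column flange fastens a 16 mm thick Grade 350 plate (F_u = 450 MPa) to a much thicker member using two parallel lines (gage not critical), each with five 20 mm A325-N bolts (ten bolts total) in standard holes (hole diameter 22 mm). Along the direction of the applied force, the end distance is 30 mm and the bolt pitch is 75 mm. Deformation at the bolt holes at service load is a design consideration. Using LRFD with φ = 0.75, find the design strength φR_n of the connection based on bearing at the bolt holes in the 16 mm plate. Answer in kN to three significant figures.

Per bolt r_n = 1.2 l_c t F_u ≤ 2.4 d t F_u; upper limit = 2.4 × 20 × 16 × 450 / 1000 = 345.6 kN.
Edge bolt: l_c = 30 − 22/2 = 19 mm → 1.2 × 19 × 16 × 450 / 1000 = 164.2 → r_n = 164.2 kN.
Interior bolts: l_c = 75 − 22 = 53 mm → 1.2 × 53 × 16 × 450 / 1000 = 457.9 → r_n = 345.6 kN.
R_n = 2 × 164.2 + 8 × 345.6 = 3093 kN.
Design strength φR_n = 0.75 × 3093 = 2320 kN.

2320 kN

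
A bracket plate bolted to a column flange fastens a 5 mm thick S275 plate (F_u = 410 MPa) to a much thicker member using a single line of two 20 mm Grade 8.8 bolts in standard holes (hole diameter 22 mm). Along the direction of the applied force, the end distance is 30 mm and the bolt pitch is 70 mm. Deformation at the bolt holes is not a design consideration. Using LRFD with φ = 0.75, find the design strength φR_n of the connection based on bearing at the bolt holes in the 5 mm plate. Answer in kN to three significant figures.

Per bolt r_n = 1.5 l_c t F_u ≤ 3.0 d t F_u; upper limit = 3.0 × 20 × 5 × 410 / 1000 = 123 kN.
Edge bolt: l_c = 30 − 22/2 = 19 mm → 1.5 × 19 × 5 × 410 / 1000 = 58.43 → r_n = 58.43 kN.
Interior bolts: l_c = 70 − 22 = 48 mm → 1.5 × 48 × 5 × 410 / 1000 = 147.6 → r_n = 123 kN.
R_n = 1 × 58.43 + 1 × 123 = 181.4 kN.
Design strength φR_n = 0.75 × 181.4 = 136 kN.

136 kN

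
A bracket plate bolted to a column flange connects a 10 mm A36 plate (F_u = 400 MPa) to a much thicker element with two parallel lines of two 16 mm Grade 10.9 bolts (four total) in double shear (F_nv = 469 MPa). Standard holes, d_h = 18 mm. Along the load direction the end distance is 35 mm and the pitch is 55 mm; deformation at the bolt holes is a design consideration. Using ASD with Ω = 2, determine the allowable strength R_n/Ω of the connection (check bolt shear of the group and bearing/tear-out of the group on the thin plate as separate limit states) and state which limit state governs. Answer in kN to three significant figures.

Bolt shear: A_b = π·16²/4 = 201.1 mm²; R_n = 469 × 201.1 × 4 × 2 / 1000 = 754.4 kN → 754.4 / 2 = 377 kN.
Bearing (1.2 l_c t F_u ≤ 2.4 d t F_u): upper limit = 2.4·16·10·400 / 1000 = 153.6 kN.
  Edge l_c = 35 − 18/2 = 26 → r_n = 124.8 kN; interior l_c = 55 − 18 = 37 → r_n = 153.6 kN.
  R_n,bearing = 2·124.8 + 2·153.6 = 556.8 kN → 556.8 / 2 = 278 kN.
Bearing governs: 278 kN.

278 kN (bearing governs)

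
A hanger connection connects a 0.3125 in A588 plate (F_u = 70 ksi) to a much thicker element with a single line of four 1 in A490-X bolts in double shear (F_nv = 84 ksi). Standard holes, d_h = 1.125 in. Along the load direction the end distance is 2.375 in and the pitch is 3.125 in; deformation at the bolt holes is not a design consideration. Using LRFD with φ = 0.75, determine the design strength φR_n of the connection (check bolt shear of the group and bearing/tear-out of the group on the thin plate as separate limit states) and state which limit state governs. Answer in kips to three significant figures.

Bolt shear: A_b = π·1²/4 = 0.7854 in²; R_n = 84 × 0.7854 × 4 × 2 = 527.8 kips → 0.75 × 527.8 = 396 kips.
Bearing (1.5 l_c t F_u ≤ 3.0 d t F_u): upper limit = 3.0·1·0.3125·70 = 65.62 kips.
  Edge l_c = 2.375 − 1.125/2 = 1.812 → r_n = 59.47 kips; interior l_c = 3.125 − 1.125 = 2 → r_n = 65.62 kips.
  R_n,bearing = 1·59.47 + 3·65.62 = 256.3 kips → 0.75 × 256.3 = 192 kips.
Bearing governs: 192 kips.

192 kips (bearing governs)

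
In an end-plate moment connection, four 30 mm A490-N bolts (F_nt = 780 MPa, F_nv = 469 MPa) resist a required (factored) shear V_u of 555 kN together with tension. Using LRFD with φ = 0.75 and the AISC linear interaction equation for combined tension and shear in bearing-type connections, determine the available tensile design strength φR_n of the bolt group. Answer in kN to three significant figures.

A_b = π·30²/4 = 706.9 mm²; f_rv = 555 × 1000 / (4 × 706.9) = 196.3 MPa.
F'_nt = 1.3 F_nt − (F_nt / φF_nv) f_rv = 1.3·780 − (780/(0.75·469))·196.3 = 578.7 MPa, capped at F_nt → F'_nt = 578.7 MPa.
R_n = F'_nt · A_b · n = 578.7 × 706.9 × 4 / 1000 = 1636 kN.
Design strength φR_n = 0.75 × 1636 = 1230 kN.

1230 kN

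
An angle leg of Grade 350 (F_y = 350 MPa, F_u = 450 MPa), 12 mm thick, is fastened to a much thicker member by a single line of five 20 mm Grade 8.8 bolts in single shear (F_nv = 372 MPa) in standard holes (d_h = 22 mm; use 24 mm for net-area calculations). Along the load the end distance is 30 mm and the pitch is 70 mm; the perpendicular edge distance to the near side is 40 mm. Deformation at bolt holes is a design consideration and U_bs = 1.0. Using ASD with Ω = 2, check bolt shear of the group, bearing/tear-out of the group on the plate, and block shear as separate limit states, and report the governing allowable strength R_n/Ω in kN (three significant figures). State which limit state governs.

292 kN (bolt shear governs)

Bolt shear: A_b = π·20²/4 = 314.2 mm²; R_n = 372 × 314.2 × 5 × 1 / 1000 = 584.3 kN → 584.3 / 2 = 292 kN.
Bearing: edge l_c = 19, r_n = 123.1 kN; interior l_c = 48, r_n = 259.2 kN; R_n = 123.1 + 4·259.2 = 1160 kN → 580 kN.
Block shear: A_gv = 3720, A_nv = 2424, A_nt = 336 mm²; R_n = min(0.6F_uA_nv, 0.6F_yA_gv) + U_bs·F_u·A_nt = 805.7 kN → 403 kN.
Bolt shear governs: 292 kN.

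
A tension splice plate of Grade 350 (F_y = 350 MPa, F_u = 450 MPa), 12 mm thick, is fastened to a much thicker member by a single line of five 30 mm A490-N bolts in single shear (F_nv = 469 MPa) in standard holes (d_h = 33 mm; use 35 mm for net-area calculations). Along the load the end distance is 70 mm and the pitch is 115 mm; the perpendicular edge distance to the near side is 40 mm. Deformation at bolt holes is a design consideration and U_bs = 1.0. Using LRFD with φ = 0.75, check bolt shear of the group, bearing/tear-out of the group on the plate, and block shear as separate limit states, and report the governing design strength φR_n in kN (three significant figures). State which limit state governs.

Bolt shear: A_b = π·30²/4 = 706.9 mm²; R_n = 469 × 706.9 × 5 × 1 / 1000 = 1658 kN → 0.75 × 1658 = 1240 kN.
Bearing: edge l_c = 53.5, r_n = 346.7 kN; interior l_c = 82, r_n = 388.8 kN; R_n = 346.7 + 4·388.8 = 1902 kN → 1430 kN.
Block shear: A_gv = 6360, A_nv = 4470, A_nt = 270 mm²; R_n = min(0.6F_uA_nv, 0.6F_yA_gv) + U_bs·F_u·A_nt = 1328 kN → 996 kN.
Block shear governs: 996 kN.

996 kN (block shear governs)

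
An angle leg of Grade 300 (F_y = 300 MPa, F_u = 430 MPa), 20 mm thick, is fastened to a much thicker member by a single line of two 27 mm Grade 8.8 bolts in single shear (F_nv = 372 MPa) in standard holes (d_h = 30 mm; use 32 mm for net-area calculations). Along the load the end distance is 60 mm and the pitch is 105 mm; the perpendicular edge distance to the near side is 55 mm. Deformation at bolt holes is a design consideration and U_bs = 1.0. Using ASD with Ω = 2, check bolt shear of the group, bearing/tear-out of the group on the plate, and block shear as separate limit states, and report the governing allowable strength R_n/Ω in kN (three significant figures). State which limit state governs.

Bolt shear: A_b = π·27²/4 = 572.6 mm²; R_n = 372 × 572.6 × 2 × 1 / 1000 = 426 kN → 426 / 2 = 213 kN.
Bearing: edge l_c = 45, r_n = 464.4 kN; interior l_c = 75, r_n = 557.3 kN; R_n = 464.4 + 1·557.3 = 1022 kN → 511 kN.
Block shear: A_gv = 3300, A_nv = 2340, A_nt = 780 mm²; R_n = min(0.6F_uA_nv, 0.6F_yA_gv) + U_bs·F_u·A_nt = 929.4 kN → 465 kN.
Bolt shear governs: 213 kN.

213 kN (bolt shear governs)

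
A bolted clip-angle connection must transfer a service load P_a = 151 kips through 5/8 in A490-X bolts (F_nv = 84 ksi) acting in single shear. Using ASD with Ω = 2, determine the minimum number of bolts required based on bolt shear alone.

12 bolts

A_b = π·0.625²/4 = 0.3068 in².
Per-bolt allowable strength R_n/Ω = 84 × 0.3068 × 1 / 2 = 12.89 kips.
n ≥ 151 / 12.89 = 11.72 → use 12 bolts.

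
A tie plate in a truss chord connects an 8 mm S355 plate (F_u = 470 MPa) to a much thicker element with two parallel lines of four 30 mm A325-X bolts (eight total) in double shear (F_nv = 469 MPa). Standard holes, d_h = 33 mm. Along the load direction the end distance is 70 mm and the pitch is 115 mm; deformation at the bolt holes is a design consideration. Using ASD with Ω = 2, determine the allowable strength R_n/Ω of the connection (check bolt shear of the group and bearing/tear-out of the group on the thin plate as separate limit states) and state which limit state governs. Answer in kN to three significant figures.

Bolt shear: A_b = π·30²/4 = 706.9 mm²; R_n = 469 × 706.9 × 8 × 2 / 1000 = 5304 kN → 5304 / 2 = 2650 kN.
Bearing (1.2 l_c t F_u ≤ 2.4 d t F_u): upper limit = 2.4·30·8·470 / 1000 = 270.7 kN.
  Edge l_c = 70 − 33/2 = 53.5 → r_n = 241.4 kN; interior l_c = 115 − 33 = 82 → r_n = 270.7 kN.
  R_n,bearing = 2·241.4 + 6·270.7 = 2107 kN → 2107 / 2 = 1050 kN.
Bearing governs: 1050 kN.

1050 kN (bearing governs)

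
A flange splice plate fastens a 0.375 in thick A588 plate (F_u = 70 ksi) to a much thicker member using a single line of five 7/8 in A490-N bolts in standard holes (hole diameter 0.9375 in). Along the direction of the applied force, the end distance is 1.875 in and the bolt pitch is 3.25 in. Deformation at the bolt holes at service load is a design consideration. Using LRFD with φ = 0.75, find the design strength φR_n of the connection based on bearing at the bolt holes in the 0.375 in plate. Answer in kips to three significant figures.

199 kips

Per bolt r_n = 1.2 l_c t F_u ≤ 2.4 d t F_u; upper limit = 2.4 × 0.875 × 0.375 × 70 = 55.13 kips.
Edge bolt: l_c = 1.875 − 0.9375/2 = 1.406 in → 1.2 × 1.406 × 0.375 × 70 = 44.3 → r_n = 44.3 kips.
Interior bolts: l_c = 3.25 − 0.9375 = 2.312 in → 1.2 × 2.312 × 0.375 × 70 = 72.84 → r_n = 55.13 kips.
R_n = 1 × 44.3 + 4 × 55.13 = 264.8 kips.
Design strength φR_n = 0.75 × 264.8 = 199 kips.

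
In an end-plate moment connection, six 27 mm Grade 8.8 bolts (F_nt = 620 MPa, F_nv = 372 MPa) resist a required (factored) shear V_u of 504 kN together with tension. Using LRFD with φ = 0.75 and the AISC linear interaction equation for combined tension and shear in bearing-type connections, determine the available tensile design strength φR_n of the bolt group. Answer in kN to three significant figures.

A_b = π·27²/4 = 572.6 mm²; f_rv = 504 × 1000 / (6 × 572.6) = 146.7 MPa.
F'_nt = 1.3 F_nt − (F_nt / φF_nv) f_rv = 1.3·620 − (620/(0.75·372))·146.7 = 480 MPa, capped at F_nt → F'_nt = 480 MPa.
R_n = F'_nt · A_b · n = 480 × 572.6 × 6 / 1000 = 1649 kN.
Design strength φR_n = 0.75 × 1649 = 1240 kN.

1240 kN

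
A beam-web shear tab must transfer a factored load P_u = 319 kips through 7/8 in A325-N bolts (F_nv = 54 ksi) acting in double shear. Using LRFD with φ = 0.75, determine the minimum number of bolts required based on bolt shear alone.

A_b = π·0.875²/4 = 0.6013 in².
Per-bolt design strength φR_n = 0.75 × 54 × 0.6013 × 2 = 48.71 kips.
n ≥ 319 / 48.71 = 6.549 → use 7 bolts.

7 bolts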